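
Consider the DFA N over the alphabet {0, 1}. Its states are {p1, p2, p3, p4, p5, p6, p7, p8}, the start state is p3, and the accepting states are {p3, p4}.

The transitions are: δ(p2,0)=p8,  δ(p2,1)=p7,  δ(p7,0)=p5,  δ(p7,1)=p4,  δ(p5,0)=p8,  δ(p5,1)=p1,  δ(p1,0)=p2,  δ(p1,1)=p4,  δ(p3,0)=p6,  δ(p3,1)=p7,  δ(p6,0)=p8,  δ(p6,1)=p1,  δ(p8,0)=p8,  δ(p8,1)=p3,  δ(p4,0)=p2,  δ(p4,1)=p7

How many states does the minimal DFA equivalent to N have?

4

P0 = {p3,p4} | {p1,p2,p5,p6,p7,p8}.
Split {p1,p2,p5,p6,p7,p8} by δ(·,1) → {p1,p7,p8} and {p2,p5,p6}.
Split {p1,p7,p8} by δ(·,0) → {p1,p7} and {p8}.
The partition is now stable with 4 blocks: {p3,p4} | {p1,p7} | {p2,p5,p6} | {p8}.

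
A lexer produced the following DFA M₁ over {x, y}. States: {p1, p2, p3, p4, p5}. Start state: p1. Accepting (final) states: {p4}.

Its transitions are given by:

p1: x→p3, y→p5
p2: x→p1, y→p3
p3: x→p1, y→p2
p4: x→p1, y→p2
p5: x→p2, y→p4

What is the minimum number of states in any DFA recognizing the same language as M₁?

P0 = {p4} | {p1,p2,p3,p5}.
Refine {p1,p2,p3,p5} on symbol y: members go to different blocks, giving {p1,p2,p3} and {p5}.
Split {p1,p2,p3} by δ(·,y) → {p2,p3} and {p1}.
Stable partition: {p4} | {p2,p3} | {p5} | {p1} — 4 equivalence classes.

4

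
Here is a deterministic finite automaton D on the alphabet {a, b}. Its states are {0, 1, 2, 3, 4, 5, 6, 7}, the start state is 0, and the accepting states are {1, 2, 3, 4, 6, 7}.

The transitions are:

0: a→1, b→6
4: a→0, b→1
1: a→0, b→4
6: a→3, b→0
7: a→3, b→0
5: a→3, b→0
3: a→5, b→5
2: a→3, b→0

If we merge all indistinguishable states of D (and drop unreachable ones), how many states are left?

5

First remove the unreachable states {2,7}; 6 states remain.
Initial partition by acceptance: {1,3,4,6} | {0,5}.
Refine {1,3,4,6} on symbol a: members go to different blocks, giving {1,3,4} and {6}.
On input b, block {1,3,4} splits into {1,4} and {3}.
Split {0,5} by δ(·,a) → {0} and {5}.
The partition is now stable with 5 blocks: {1,4} | {0} | {6} | {3} | {5}.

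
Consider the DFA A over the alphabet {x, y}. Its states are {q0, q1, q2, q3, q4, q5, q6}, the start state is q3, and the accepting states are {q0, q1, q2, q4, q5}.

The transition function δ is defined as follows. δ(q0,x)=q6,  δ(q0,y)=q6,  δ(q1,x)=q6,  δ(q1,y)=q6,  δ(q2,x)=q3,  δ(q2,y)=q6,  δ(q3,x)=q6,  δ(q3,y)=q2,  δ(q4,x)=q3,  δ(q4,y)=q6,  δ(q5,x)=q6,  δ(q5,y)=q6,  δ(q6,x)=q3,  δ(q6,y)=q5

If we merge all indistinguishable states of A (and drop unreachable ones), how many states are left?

States {q0,q1,q4} cannot be reached from the start state, so discard them.
Start with accepting vs non-accepting: {q2,q5} | {q3,q6}.
Stable partition: {q2,q5} | {q3,q6} — 2 equivalence classes.

2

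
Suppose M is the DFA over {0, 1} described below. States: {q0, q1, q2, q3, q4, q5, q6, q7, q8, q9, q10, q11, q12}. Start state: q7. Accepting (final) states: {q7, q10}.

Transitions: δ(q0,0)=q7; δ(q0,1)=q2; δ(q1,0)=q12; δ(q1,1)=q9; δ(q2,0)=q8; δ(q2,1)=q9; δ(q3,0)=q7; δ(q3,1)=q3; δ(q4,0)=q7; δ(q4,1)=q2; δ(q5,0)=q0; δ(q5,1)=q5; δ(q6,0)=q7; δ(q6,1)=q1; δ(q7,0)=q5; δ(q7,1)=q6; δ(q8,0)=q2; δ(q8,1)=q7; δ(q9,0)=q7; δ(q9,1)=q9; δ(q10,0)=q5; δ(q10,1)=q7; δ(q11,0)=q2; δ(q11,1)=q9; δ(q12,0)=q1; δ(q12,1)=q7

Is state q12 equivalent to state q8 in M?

Reachable states from the start: {q0,q1,q2,q5,q6,q7,q8,q9,q12}. Unreachable: {q3,q4,q10,q11} — drop them.
Initial partition by acceptance: {q7} | {q0,q1,q2,q5,q6,q8,q9,q12}.
Split {q0,q1,q2,q5,q6,q8,q9,q12} by δ(·,0) → {q1,q2,q5,q8,q12} and {q0,q6,q9}.
Split {q1,q2,q5,q8,q12} by δ(·,0) → {q1,q2,q8,q12} and {q5}.
Refine {q1,q2,q8,q12} on symbol 1: members go to different blocks, giving {q1,q2} and {q8,q12}.
On input 1, block {q0,q6,q9} splits into {q0,q6} and {q9}.
The partition is now stable with 6 blocks: {q7} | {q1,q2} | {q0,q6} | {q5} | {q8,q12} | {q9}.
q12 and q8 lie in the same block of the stable partition, so they are equivalent — no string distinguishes them.

Yes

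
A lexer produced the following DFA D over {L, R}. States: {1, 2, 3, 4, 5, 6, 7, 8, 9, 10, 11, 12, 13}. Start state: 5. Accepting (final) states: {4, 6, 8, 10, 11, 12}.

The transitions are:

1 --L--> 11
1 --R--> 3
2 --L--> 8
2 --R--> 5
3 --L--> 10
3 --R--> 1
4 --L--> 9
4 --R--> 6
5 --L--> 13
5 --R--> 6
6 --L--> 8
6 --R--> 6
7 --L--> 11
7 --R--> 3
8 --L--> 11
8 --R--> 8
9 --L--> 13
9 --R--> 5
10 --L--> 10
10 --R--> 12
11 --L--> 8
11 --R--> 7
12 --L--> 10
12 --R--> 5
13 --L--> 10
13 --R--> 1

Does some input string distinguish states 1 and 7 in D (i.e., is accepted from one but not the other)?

No

First remove the unreachable states {2,4,9}; 10 states remain.
P0 = {6,8,10,11,12} | {1,3,5,7,13}.
Split {6,8,10,11,12} by δ(·,R) → {6,8,10} and {11,12}.
On input L, block {6,8,10} splits into {6,10} and {8}.
Refine {6,10} on symbol L: members go to different blocks, giving {6} and {10}.
Refine {1,3,5,7,13} on symbol L: members go to different blocks, giving {1,7} and {3,13} and {5}.
Refine {11,12} on symbol L: members go to different blocks, giving {11} and {12}.
The partition is now stable with 8 blocks: {6} | {1,7} | {11} | {8} | {10} | {3,13} | {5} | {12}.
1 and 7 lie in the same block of the stable partition, so they are equivalent — no string distinguishes them.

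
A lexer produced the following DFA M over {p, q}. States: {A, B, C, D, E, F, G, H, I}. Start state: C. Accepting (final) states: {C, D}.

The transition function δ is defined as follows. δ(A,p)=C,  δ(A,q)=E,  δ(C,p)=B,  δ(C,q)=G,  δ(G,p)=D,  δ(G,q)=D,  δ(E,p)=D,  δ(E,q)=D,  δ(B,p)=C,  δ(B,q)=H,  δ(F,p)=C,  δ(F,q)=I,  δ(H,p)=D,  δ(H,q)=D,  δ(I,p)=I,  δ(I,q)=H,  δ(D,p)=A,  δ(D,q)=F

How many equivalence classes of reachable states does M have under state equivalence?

P0 = {C,D} | {A,B,E,F,G,H,I}.
On input p, block {A,B,E,F,G,H,I} splits into {A,B,E,F,G,H} and {I}.
Split {A,B,E,F,G,H} by δ(·,q) → {E,G,H} and {A,B} and {F}.
Split {C,D} by δ(·,q) → {C} and {D}.
Stable partition: {C} | {E,G,H} | {I} | {A,B} | {F} | {D} — 6 equivalence classes.

6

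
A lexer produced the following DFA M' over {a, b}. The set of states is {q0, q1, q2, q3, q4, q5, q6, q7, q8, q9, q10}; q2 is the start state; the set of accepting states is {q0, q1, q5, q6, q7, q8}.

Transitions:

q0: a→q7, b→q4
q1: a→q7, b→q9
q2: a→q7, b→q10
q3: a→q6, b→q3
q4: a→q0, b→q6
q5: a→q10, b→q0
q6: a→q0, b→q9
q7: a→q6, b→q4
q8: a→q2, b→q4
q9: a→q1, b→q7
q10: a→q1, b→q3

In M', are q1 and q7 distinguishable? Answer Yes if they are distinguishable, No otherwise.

No

Reachable states from the start: {q0,q1,q2,q3,q4,q6,q7,q9,q10}. Unreachable: {q5,q8} — drop them.
Initial partition by acceptance: {q0,q1,q6,q7} | {q2,q3,q4,q9,q10}.
Split {q2,q3,q4,q9,q10} by δ(·,b) → {q2,q3,q10} and {q4,q9}.
Stable partition: {q0,q1,q6,q7} | {q2,q3,q10} | {q4,q9} — 3 equivalence classes.
q1 and q7 lie in the same block of the stable partition, so they are equivalent — no string distinguishes them.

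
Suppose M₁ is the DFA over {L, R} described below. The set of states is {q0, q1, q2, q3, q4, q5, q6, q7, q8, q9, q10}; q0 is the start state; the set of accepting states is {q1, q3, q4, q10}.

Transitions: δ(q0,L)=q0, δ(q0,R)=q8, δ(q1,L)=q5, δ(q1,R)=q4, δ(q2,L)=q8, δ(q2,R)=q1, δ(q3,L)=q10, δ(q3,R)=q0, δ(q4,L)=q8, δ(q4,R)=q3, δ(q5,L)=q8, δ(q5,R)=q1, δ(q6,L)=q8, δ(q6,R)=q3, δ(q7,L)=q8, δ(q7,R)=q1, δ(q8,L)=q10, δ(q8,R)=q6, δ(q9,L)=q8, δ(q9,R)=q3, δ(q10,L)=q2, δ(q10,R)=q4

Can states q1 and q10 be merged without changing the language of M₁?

States {q7,q9} cannot be reached from the start state, so discard them.
P0 = {q1,q3,q4,q10} | {q0,q2,q5,q6,q8}.
Split {q1,q3,q4,q10} by δ(·,L) → {q1,q4,q10} and {q3}.
Split {q1,q4,q10} by δ(·,R) → {q1,q10} and {q4}.
Split {q0,q2,q5,q6,q8} by δ(·,L) → {q0,q2,q5,q6} and {q8}.
Refine {q0,q2,q5,q6} on symbol L: members go to different blocks, giving {q2,q5,q6} and {q0}.
Split {q2,q5,q6} by δ(·,R) → {q2,q5} and {q6}.
No further refinement is possible. Final partition (7 blocks): {q1,q10} | {q2,q5} | {q3} | {q4} | {q8} | {q0} | {q6}.
q1 and q10 lie in the same block of the stable partition, so they are equivalent — no string distinguishes them.

Yes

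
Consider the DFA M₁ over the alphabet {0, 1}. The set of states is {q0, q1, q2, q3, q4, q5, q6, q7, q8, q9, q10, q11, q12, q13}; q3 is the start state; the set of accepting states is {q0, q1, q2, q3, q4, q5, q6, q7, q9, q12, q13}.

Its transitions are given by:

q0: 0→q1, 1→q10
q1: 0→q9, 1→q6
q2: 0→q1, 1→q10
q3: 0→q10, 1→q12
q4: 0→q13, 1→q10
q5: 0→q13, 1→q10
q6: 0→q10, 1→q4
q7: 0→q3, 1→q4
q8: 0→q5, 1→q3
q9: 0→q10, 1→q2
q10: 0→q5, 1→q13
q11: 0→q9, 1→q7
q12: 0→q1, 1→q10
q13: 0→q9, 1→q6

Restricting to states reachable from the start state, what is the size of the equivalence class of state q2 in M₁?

First remove the unreachable states {q0,q7,q8,q11}; 10 states remain.
Start with accepting vs non-accepting: {q1,q2,q3,q4,q5,q6,q9,q12,q13} | {q10}.
Refine {q1,q2,q3,q4,q5,q6,q9,q12,q13} on symbol 0: members go to different blocks, giving {q1,q2,q4,q5,q12,q13} and {q3,q6,q9}.
Refine {q1,q2,q4,q5,q12,q13} on symbol 0: members go to different blocks, giving {q2,q4,q5,q12} and {q1,q13}.
The partition is now stable with 4 blocks: {q2,q4,q5,q12} | {q10} | {q3,q6,q9} | {q1,q13}.
The equivalence class containing q2 is {q2,q4,q5,q12}, of size 4.

4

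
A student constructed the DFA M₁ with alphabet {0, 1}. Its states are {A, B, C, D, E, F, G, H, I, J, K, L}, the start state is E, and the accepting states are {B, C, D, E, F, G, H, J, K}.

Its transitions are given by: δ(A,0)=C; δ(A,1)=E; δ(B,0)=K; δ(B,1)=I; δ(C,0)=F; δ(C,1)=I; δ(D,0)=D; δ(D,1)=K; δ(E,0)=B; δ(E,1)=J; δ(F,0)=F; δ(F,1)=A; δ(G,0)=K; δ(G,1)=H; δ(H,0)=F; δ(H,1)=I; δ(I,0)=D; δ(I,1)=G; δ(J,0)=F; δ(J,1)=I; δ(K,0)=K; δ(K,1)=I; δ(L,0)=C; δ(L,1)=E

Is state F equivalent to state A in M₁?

Reachable states from the start: {A,B,C,D,E,F,G,H,I,J,K}. Unreachable: {L} — drop them.
Start with accepting vs non-accepting: {B,C,D,E,F,G,H,J,K} | {A,I}.
Refine {B,C,D,E,F,G,H,J,K} on symbol 1: members go to different blocks, giving {B,C,F,H,J,K} and {D,E,G}.
On input 0, block {A,I} splits into {A} and {I}.
Refine {B,C,F,H,J,K} on symbol 1: members go to different blocks, giving {B,C,H,J,K} and {F}.
Split {B,C,H,J,K} by δ(·,0) → {C,H,J} and {B,K}.
Split {D,E,G} by δ(·,0) → {E,G} and {D}.
Stable partition: {C,H,J} | {A} | {E,G} | {I} | {F} | {B,K} | {D} — 7 equivalence classes.
F and A end up in different blocks, so they are distinguishable. For instance, the string 'ε' is accepted from only F.

No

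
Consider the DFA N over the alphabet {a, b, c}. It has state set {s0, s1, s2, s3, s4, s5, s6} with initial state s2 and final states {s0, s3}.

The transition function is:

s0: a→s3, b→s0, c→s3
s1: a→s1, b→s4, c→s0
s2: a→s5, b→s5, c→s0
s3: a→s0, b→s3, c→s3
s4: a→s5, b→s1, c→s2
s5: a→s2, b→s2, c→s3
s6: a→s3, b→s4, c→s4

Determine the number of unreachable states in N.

BFS from s2 reaches {s0, s2, s3, s5}; the 3 state(s) s1, s4, s6 are never visited.

3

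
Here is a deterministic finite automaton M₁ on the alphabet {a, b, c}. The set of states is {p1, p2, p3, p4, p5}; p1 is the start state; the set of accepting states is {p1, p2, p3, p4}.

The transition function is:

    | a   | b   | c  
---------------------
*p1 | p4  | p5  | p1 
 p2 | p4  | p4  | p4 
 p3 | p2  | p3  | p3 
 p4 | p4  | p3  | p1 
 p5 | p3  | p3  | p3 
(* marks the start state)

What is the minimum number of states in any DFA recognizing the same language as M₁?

All states are reachable from the start state.
Start with accepting vs non-accepting: {p1,p2,p3,p4} | {p5}.
On input b, block {p1,p2,p3,p4} splits into {p2,p3,p4} and {p1}.
On input c, block {p2,p3,p4} splits into {p2,p3} and {p4}.
Refine {p2,p3} on symbol a: members go to different blocks, giving {p2} and {p3}.
No further refinement is possible. Final partition (5 blocks): {p2} | {p5} | {p1} | {p4} | {p3}.

5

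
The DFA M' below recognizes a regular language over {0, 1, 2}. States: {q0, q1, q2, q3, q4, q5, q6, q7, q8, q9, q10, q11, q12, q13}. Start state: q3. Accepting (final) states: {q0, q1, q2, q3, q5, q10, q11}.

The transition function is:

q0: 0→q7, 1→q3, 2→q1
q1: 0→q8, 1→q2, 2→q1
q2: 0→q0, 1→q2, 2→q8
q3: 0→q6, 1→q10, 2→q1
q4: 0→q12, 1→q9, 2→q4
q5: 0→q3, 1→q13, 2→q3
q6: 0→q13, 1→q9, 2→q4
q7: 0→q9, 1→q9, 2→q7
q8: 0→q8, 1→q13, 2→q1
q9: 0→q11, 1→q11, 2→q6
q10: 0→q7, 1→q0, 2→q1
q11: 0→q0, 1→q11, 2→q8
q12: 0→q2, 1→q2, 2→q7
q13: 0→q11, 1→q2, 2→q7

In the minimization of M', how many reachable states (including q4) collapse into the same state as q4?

States {q5} cannot be reached from the start state, so discard them.
Initial partition by acceptance: {q0,q1,q2,q3,q10,q11} | {q4,q6,q7,q8,q9,q12,q13}.
Split {q0,q1,q2,q3,q10,q11} by δ(·,0) → {q0,q1,q3,q10} and {q2,q11}.
Split {q0,q1,q3,q10} by δ(·,1) → {q0,q3,q10} and {q1}.
On input 0, block {q4,q6,q7,q8,q9,q12,q13} splits into {q4,q6,q7,q8} and {q9,q12,q13}.
Split {q4,q6,q7,q8} by δ(·,0) → {q4,q6,q7} and {q8}.
The partition is now stable with 6 blocks: {q0,q3,q10} | {q4,q6,q7} | {q2,q11} | {q1} | {q9,q12,q13} | {q8}.
State q4 belongs to the block {q4,q6,q7}, which has 3 states.

3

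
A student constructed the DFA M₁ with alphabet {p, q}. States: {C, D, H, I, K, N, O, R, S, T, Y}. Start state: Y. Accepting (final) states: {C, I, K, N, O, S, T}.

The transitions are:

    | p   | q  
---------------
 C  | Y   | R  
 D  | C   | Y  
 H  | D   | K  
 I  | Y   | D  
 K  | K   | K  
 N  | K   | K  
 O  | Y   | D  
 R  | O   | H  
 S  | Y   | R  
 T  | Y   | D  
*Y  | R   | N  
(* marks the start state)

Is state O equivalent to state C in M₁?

Yes

Reachable states from the start: {C,D,H,K,N,O,R,Y}. Unreachable: {I,S,T} — drop them.
Initial partition by acceptance: {C,K,N,O} | {D,H,R,Y}.
Refine {C,K,N,O} on symbol p: members go to different blocks, giving {C,O} and {K,N}.
Split {D,H,R,Y} by δ(·,p) → {D,R} and {H,Y}.
Stable partition: {C,O} | {D,R} | {K,N} | {H,Y} — 4 equivalence classes.
O and C lie in the same block of the stable partition, so they are equivalent — no string distinguishes them.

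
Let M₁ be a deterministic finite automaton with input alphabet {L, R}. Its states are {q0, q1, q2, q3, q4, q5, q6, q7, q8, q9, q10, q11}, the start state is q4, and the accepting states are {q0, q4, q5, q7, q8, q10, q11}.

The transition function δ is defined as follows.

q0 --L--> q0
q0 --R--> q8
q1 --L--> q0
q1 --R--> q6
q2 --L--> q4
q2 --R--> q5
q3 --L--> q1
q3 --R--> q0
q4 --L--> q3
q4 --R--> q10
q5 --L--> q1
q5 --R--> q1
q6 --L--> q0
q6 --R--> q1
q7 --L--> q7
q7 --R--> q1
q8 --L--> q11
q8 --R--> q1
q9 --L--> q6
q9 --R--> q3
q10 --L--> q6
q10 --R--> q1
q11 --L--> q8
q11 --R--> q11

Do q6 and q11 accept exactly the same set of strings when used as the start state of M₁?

No

First remove the unreachable states {q2,q5,q7,q9}; 8 states remain.
P0 = {q0,q4,q8,q10,q11} | {q1,q3,q6}.
On input L, block {q0,q4,q8,q10,q11} splits into {q0,q8,q11} and {q4,q10}.
Split {q0,q8,q11} by δ(·,R) → {q0,q11} and {q8}.
On input L, block {q0,q11} splits into {q0} and {q11}.
Split {q1,q3,q6} by δ(·,L) → {q1,q6} and {q3}.
Refine {q4,q10} on symbol L: members go to different blocks, giving {q4} and {q10}.
The partition is now stable with 7 blocks: {q0} | {q1,q6} | {q4} | {q8} | {q11} | {q3} | {q10}.
q6 and q11 end up in different blocks, so they are distinguishable. For instance, the string 'ε' is accepted from only q11.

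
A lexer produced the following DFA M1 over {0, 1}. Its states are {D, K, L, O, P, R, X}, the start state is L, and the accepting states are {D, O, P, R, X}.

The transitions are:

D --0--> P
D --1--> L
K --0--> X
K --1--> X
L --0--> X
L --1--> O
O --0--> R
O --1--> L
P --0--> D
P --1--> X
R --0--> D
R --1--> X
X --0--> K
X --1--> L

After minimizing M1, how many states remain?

Initial partition by acceptance: {D,O,P,R,X} | {K,L}.
Split {D,O,P,R,X} by δ(·,0) → {D,O,P,R} and {X}.
Split {D,O,P,R} by δ(·,1) → {D,O} and {P,R}.
Split {K,L} by δ(·,1) → {K} and {L}.
The partition is now stable with 5 blocks: {D,O} | {K} | {X} | {P,R} | {L}.

5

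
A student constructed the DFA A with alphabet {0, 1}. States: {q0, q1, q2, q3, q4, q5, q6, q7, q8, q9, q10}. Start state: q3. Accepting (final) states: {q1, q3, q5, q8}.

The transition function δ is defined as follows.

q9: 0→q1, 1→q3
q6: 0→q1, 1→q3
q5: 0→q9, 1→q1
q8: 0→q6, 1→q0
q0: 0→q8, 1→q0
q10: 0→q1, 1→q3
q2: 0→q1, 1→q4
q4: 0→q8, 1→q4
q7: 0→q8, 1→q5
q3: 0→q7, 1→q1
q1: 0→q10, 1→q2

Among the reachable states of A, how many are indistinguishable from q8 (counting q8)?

Start with accepting vs non-accepting: {q1,q3,q5,q8} | {q0,q2,q4,q6,q7,q9,q10}.
Refine {q1,q3,q5,q8} on symbol 1: members go to different blocks, giving {q1,q8} and {q3,q5}.
On input 1, block {q0,q2,q4,q6,q7,q9,q10} splits into {q6,q7,q9,q10} and {q0,q2,q4}.
The partition is now stable with 4 blocks: {q1,q8} | {q6,q7,q9,q10} | {q3,q5} | {q0,q2,q4}.
The equivalence class containing q8 is {q1,q8}, of size 2.

2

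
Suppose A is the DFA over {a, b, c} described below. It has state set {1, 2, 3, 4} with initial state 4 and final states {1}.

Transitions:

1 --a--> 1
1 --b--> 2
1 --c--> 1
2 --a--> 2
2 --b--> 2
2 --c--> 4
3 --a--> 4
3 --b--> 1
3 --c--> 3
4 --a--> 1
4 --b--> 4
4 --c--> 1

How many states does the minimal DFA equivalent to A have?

Reachable states from the start: {1,2,4}. Unreachable: {3} — drop them.
Initial partition by acceptance: {1} | {2,4}.
Split {2,4} by δ(·,a) → {2} and {4}.
The partition is now stable with 3 blocks: {1} | {2} | {4}.

3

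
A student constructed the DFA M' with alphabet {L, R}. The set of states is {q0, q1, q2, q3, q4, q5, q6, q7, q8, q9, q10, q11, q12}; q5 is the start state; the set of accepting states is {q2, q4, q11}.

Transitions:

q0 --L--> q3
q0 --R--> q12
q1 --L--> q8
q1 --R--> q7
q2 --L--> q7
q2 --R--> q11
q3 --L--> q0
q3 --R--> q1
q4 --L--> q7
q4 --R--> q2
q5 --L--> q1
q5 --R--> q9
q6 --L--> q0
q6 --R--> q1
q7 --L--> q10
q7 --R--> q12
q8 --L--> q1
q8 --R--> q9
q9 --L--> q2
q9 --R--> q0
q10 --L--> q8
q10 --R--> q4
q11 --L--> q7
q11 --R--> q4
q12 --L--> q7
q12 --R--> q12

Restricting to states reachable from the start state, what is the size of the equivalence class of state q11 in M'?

3

First remove the unreachable states {q6}; 12 states remain.
P0 = {q2,q4,q11} | {q0,q1,q3,q5,q7,q8,q9,q10,q12}.
Split {q0,q1,q3,q5,q7,q8,q9,q10,q12} by δ(·,L) → {q0,q1,q3,q5,q7,q8,q10,q12} and {q9}.
On input R, block {q0,q1,q3,q5,q7,q8,q10,q12} splits into {q0,q1,q3,q7,q12} and {q5,q8} and {q10}.
On input L, block {q0,q1,q3,q7,q12} splits into {q0,q3,q12} and {q1} and {q7}.
Refine {q0,q3,q12} on symbol L: members go to different blocks, giving {q0,q3} and {q12}.
On input R, block {q0,q3} splits into {q0} and {q3}.
Stable partition: {q2,q4,q11} | {q0} | {q9} | {q5,q8} | {q10} | {q1} | {q7} | {q12} | {q3} — 9 equivalence classes.
State q11 belongs to the block {q2,q4,q11}, which has 3 states.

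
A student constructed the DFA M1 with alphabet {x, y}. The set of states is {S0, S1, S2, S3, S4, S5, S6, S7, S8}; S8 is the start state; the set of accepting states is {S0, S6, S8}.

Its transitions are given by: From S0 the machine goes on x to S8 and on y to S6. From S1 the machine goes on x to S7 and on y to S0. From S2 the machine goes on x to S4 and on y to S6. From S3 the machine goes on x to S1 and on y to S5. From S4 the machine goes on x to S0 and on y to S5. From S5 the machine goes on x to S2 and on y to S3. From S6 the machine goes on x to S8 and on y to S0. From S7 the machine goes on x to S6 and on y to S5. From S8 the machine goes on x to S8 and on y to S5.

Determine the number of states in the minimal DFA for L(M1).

P0 = {S0,S6,S8} | {S1,S2,S3,S4,S5,S7}.
Refine {S0,S6,S8} on symbol y: members go to different blocks, giving {S0,S6} and {S8}.
On input x, block {S1,S2,S3,S4,S5,S7} splits into {S1,S2,S3,S5} and {S4,S7}.
Refine {S1,S2,S3,S5} on symbol x: members go to different blocks, giving {S1,S2} and {S3,S5}.
The partition is now stable with 5 blocks: {S0,S6} | {S1,S2} | {S8} | {S4,S7} | {S3,S5}.

5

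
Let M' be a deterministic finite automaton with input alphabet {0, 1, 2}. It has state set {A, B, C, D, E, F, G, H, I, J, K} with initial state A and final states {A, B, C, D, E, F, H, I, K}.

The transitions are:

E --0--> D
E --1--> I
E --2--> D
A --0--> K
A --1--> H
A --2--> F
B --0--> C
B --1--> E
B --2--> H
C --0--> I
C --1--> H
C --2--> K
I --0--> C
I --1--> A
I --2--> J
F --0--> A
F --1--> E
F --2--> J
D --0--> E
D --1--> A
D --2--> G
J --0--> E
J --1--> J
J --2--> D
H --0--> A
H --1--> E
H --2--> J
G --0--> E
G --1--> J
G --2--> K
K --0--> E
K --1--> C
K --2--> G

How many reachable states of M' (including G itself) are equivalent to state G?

2

Reachable states from the start: {A,C,D,E,F,G,H,I,J,K}. Unreachable: {B} — drop them.
Start with accepting vs non-accepting: {A,C,D,E,F,H,I,K} | {G,J}.
Split {A,C,D,E,F,H,I,K} by δ(·,2) → {D,F,H,I,K} and {A,C,E}.
The partition is now stable with 3 blocks: {D,F,H,I,K} | {G,J} | {A,C,E}.
State G belongs to the block {G,J}, which has 2 states.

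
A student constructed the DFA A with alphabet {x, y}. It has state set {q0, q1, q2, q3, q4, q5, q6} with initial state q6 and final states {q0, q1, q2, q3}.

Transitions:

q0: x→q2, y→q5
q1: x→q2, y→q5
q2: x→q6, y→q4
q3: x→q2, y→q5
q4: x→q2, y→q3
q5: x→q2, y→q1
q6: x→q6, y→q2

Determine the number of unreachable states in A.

1

BFS from q6 reaches {q1, q2, q3, q4, q5, q6}; the 1 state(s) q0 are never visited.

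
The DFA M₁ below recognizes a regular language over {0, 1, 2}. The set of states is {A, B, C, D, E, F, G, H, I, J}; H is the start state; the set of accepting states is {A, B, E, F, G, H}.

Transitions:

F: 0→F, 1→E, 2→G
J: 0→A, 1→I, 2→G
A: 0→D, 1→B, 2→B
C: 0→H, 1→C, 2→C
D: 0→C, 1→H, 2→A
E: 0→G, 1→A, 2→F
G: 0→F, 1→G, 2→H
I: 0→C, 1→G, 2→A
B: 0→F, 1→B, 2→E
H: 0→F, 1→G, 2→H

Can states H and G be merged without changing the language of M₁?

Yes

Reachable states from the start: {A,B,C,D,E,F,G,H}. Unreachable: {I,J} — drop them.
Start with accepting vs non-accepting: {A,B,E,F,G,H} | {C,D}.
Split {A,B,E,F,G,H} by δ(·,0) → {B,E,F,G,H} and {A}.
Split {B,E,F,G,H} by δ(·,1) → {B,F,G,H} and {E}.
On input 1, block {B,F,G,H} splits into {B,G,H} and {F}.
Refine {B,G,H} on symbol 2: members go to different blocks, giving {G,H} and {B}.
Refine {C,D} on symbol 0: members go to different blocks, giving {C} and {D}.
The partition is now stable with 7 blocks: {G,H} | {C} | {A} | {E} | {F} | {B} | {D}.
H and G lie in the same block of the stable partition, so they are equivalent — no string distinguishes them.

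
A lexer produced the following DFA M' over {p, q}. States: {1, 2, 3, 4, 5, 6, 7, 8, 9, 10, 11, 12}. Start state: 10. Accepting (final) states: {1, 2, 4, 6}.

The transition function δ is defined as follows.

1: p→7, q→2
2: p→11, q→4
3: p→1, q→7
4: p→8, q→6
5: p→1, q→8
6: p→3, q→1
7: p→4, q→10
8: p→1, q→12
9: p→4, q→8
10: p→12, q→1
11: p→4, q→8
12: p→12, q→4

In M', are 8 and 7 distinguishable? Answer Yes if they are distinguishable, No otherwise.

First remove the unreachable states {5,9}; 10 states remain.
Initial partition by acceptance: {1,2,4,6} | {3,7,8,10,11,12}.
Split {3,7,8,10,11,12} by δ(·,p) → {3,7,8,11} and {10,12}.
Refine {3,7,8,11} on symbol q: members go to different blocks, giving {3,11} and {7,8}.
Split {1,2,4,6} by δ(·,p) → {1,4} and {2,6}.
No further refinement is possible. Final partition (5 blocks): {1,4} | {3,11} | {10,12} | {7,8} | {2,6}.
8 and 7 lie in the same block of the stable partition, so they are equivalent — no string distinguishes them.

No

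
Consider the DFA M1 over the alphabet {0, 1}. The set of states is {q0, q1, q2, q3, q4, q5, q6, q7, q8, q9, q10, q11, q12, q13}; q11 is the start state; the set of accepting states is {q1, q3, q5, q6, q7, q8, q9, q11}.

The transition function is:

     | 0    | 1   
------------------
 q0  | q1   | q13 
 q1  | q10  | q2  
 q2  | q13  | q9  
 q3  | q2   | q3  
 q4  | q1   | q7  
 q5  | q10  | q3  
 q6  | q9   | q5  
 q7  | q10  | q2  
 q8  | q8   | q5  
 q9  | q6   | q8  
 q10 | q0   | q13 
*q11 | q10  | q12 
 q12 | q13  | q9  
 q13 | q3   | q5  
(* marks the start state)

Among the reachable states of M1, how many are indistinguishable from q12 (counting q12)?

2

States {q4,q7} cannot be reached from the start state, so discard them.
P0 = {q1,q3,q5,q6,q8,q9,q11} | {q0,q2,q10,q12,q13}.
Split {q1,q3,q5,q6,q8,q9,q11} by δ(·,0) → {q1,q3,q5,q11} and {q6,q8,q9}.
On input 1, block {q1,q3,q5,q11} splits into {q1,q11} and {q3,q5}.
On input 0, block {q0,q2,q10,q12,q13} splits into {q2,q10,q12} and {q0} and {q13}.
On input 0, block {q2,q10,q12} splits into {q2,q12} and {q10}.
Split {q6,q8,q9} by δ(·,1) → {q6,q8} and {q9}.
On input 0, block {q6,q8} splits into {q6} and {q8}.
On input 0, block {q3,q5} splits into {q3} and {q5}.
Stable partition: {q1,q11} | {q2,q12} | {q6} | {q3} | {q0} | {q13} | {q10} | {q9} | {q8} | {q5} — 10 equivalence classes.
State q12 belongs to the block {q2,q12}, which has 2 states.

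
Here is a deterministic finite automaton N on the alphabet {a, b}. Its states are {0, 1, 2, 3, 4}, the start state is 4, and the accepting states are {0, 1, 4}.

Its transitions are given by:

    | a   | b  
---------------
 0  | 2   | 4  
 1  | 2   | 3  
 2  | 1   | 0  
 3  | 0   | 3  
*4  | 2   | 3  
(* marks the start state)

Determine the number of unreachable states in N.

Every one of the 5 states is reachable from 4.

0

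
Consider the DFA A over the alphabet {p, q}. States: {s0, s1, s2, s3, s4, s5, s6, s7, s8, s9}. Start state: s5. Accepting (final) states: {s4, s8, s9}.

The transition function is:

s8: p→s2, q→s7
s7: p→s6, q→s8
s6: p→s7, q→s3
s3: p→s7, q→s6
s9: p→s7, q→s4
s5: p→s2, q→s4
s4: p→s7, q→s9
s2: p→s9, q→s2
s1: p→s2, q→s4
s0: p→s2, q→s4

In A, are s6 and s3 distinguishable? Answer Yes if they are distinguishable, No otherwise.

States {s0,s1} cannot be reached from the start state, so discard them.
Initial partition by acceptance: {s4,s8,s9} | {s2,s3,s5,s6,s7}.
Refine {s4,s8,s9} on symbol q: members go to different blocks, giving {s4,s9} and {s8}.
Refine {s2,s3,s5,s6,s7} on symbol p: members go to different blocks, giving {s3,s5,s6,s7} and {s2}.
Refine {s3,s5,s6,s7} on symbol p: members go to different blocks, giving {s3,s6,s7} and {s5}.
On input q, block {s3,s6,s7} splits into {s3,s6} and {s7}.
Stable partition: {s4,s9} | {s3,s6} | {s8} | {s2} | {s5} | {s7} — 6 equivalence classes.
s6 and s3 lie in the same block of the stable partition, so they are equivalent — no string distinguishes them.

No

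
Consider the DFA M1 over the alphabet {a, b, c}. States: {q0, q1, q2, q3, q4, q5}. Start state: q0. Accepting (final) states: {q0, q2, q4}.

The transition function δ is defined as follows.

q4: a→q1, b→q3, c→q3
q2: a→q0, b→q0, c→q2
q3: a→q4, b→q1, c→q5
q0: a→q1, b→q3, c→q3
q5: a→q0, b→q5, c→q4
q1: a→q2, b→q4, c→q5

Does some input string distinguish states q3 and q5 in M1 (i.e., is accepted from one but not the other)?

Yes

All states are reachable from the start state.
Start with accepting vs non-accepting: {q0,q2,q4} | {q1,q3,q5}.
Refine {q0,q2,q4} on symbol a: members go to different blocks, giving {q0,q4} and {q2}.
Refine {q1,q3,q5} on symbol a: members go to different blocks, giving {q3,q5} and {q1}.
Split {q3,q5} by δ(·,b) → {q3} and {q5}.
Stable partition: {q0,q4} | {q3} | {q2} | {q1} | {q5} — 5 equivalence classes.
q3 and q5 end up in different blocks, so they are distinguishable. For instance, the string 'c' is accepted from only q5.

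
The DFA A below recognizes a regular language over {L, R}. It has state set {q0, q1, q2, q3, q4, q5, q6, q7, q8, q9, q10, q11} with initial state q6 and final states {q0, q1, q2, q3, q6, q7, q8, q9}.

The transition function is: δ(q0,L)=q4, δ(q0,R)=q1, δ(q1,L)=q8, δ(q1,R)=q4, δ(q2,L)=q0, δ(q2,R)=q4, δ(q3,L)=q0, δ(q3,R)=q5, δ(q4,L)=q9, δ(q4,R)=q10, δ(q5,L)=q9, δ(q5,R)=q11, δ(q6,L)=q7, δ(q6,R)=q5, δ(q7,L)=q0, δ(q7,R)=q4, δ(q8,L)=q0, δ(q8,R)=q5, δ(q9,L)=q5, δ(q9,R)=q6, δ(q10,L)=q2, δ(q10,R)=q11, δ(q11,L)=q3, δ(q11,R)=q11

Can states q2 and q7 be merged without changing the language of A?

Every state is reachable, so we keep all 12.
Initial partition by acceptance: {q0,q1,q2,q3,q6,q7,q8,q9} | {q4,q5,q10,q11}.
Split {q0,q1,q2,q3,q6,q7,q8,q9} by δ(·,L) → {q1,q2,q3,q6,q7,q8} and {q0,q9}.
Split {q1,q2,q3,q6,q7,q8} by δ(·,L) → {q2,q3,q7,q8} and {q1,q6}.
Split {q4,q5,q10,q11} by δ(·,L) → {q4,q5} and {q10,q11}.
No further refinement is possible. Final partition (5 blocks): {q2,q3,q7,q8} | {q4,q5} | {q0,q9} | {q1,q6} | {q10,q11}.
q2 and q7 lie in the same block of the stable partition, so they are equivalent — no string distinguishes them.

Yes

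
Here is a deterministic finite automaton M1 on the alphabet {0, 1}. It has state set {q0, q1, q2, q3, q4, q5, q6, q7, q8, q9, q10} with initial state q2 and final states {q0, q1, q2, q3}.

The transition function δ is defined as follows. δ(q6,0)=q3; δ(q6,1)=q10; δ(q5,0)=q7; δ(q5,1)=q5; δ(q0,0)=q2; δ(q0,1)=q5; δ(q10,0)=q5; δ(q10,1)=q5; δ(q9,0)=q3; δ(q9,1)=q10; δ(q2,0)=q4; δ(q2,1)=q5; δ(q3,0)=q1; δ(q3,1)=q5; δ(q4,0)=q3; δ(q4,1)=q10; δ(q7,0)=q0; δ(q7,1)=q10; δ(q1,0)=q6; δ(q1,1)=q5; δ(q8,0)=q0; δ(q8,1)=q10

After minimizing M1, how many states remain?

Reachable states from the start: {q0,q1,q2,q3,q4,q5,q6,q7,q10}. Unreachable: {q8,q9} — drop them.
Start with accepting vs non-accepting: {q0,q1,q2,q3} | {q4,q5,q6,q7,q10}.
Refine {q0,q1,q2,q3} on symbol 0: members go to different blocks, giving {q0,q3} and {q1,q2}.
Split {q4,q5,q6,q7,q10} by δ(·,0) → {q4,q6,q7} and {q5,q10}.
Split {q5,q10} by δ(·,0) → {q5} and {q10}.
No further refinement is possible. Final partition (5 blocks): {q0,q3} | {q4,q6,q7} | {q1,q2} | {q5} | {q10}.

5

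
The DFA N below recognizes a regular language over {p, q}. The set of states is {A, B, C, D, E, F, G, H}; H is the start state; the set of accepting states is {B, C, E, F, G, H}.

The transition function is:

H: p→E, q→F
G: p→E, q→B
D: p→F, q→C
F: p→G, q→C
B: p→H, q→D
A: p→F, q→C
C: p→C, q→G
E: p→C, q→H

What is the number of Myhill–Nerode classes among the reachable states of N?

7

First remove the unreachable states {A}; 7 states remain.
P0 = {B,C,E,F,G,H} | {D}.
On input q, block {B,C,E,F,G,H} splits into {C,E,F,G,H} and {B}.
Refine {C,E,F,G,H} on symbol q: members go to different blocks, giving {C,E,F,H} and {G}.
On input p, block {C,E,F,H} splits into {C,E,H} and {F}.
Refine {C,E,H} on symbol q: members go to different blocks, giving {C} and {E} and {H}.
Stable partition: {C} | {D} | {B} | {G} | {F} | {E} | {H} — 7 equivalence classes.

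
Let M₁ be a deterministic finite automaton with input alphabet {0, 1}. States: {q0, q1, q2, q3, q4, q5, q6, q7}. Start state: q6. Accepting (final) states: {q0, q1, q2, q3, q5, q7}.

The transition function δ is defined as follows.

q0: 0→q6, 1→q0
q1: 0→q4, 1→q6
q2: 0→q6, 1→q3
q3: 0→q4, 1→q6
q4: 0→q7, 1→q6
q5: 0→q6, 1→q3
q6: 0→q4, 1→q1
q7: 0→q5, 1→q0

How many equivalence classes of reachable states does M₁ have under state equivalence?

6

First remove the unreachable states {q2}; 7 states remain.
Initial partition by acceptance: {q0,q1,q3,q5,q7} | {q4,q6}.
On input 0, block {q0,q1,q3,q5,q7} splits into {q0,q1,q3,q5} and {q7}.
Refine {q0,q1,q3,q5} on symbol 1: members go to different blocks, giving {q0,q5} and {q1,q3}.
Split {q0,q5} by δ(·,1) → {q0} and {q5}.
Refine {q4,q6} on symbol 0: members go to different blocks, giving {q4} and {q6}.
No further refinement is possible. Final partition (6 blocks): {q0} | {q4} | {q7} | {q1,q3} | {q5} | {q6}.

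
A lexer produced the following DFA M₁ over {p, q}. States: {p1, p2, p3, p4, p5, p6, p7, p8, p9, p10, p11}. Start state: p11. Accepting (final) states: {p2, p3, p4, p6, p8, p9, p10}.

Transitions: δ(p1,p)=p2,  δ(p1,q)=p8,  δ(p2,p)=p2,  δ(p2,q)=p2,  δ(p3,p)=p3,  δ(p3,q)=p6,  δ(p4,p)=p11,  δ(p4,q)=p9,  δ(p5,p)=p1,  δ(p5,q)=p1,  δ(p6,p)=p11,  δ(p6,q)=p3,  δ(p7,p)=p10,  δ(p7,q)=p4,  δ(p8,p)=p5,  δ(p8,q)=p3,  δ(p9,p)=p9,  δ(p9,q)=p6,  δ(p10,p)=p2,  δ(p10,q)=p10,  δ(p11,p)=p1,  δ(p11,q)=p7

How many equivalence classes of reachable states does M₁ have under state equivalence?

P0 = {p2,p3,p4,p6,p8,p9,p10} | {p1,p5,p7,p11}.
On input p, block {p2,p3,p4,p6,p8,p9,p10} splits into {p2,p3,p9,p10} and {p4,p6,p8}.
Split {p2,p3,p9,p10} by δ(·,q) → {p2,p10} and {p3,p9}.
Split {p1,p5,p7,p11} by δ(·,p) → {p1,p7} and {p5,p11}.
No further refinement is possible. Final partition (5 blocks): {p2,p10} | {p1,p7} | {p4,p6,p8} | {p3,p9} | {p5,p11}.

5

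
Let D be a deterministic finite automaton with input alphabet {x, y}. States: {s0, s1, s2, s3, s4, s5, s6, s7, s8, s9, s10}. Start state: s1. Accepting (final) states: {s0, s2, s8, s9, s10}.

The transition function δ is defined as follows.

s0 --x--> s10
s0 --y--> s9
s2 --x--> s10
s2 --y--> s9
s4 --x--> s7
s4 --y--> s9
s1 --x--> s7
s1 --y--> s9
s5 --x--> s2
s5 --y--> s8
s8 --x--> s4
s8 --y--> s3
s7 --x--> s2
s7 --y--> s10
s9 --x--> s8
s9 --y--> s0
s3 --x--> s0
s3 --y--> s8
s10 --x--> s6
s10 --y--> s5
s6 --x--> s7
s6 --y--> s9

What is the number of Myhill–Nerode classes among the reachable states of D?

4

Every state is reachable, so we keep all 11.
Start with accepting vs non-accepting: {s0,s2,s8,s9,s10} | {s1,s3,s4,s5,s6,s7}.
Split {s0,s2,s8,s9,s10} by δ(·,x) → {s0,s2,s9} and {s8,s10}.
On input x, block {s1,s3,s4,s5,s6,s7} splits into {s1,s4,s6} and {s3,s5,s7}.
The partition is now stable with 4 blocks: {s0,s2,s9} | {s1,s4,s6} | {s8,s10} | {s3,s5,s7}.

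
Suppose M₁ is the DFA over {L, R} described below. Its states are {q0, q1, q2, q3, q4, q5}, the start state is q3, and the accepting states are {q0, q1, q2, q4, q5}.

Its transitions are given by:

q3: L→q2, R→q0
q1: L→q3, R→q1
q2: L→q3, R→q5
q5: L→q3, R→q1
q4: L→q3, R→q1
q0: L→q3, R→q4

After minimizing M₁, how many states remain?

2

Every state is reachable, so we keep all 6.
P0 = {q0,q1,q2,q4,q5} | {q3}.
The partition is now stable with 2 blocks: {q0,q1,q2,q4,q5} | {q3}.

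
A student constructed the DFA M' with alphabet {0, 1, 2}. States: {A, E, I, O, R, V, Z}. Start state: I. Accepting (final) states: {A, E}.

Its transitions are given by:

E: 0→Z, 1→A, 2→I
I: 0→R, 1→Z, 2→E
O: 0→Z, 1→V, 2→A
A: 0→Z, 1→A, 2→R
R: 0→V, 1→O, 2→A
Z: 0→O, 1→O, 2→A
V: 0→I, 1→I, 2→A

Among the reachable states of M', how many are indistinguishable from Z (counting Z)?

Initial partition by acceptance: {A,E} | {I,O,R,V,Z}.
No further refinement is possible. Final partition (2 blocks): {A,E} | {I,O,R,V,Z}.
State Z belongs to the block {I,O,R,V,Z}, which has 5 states.

5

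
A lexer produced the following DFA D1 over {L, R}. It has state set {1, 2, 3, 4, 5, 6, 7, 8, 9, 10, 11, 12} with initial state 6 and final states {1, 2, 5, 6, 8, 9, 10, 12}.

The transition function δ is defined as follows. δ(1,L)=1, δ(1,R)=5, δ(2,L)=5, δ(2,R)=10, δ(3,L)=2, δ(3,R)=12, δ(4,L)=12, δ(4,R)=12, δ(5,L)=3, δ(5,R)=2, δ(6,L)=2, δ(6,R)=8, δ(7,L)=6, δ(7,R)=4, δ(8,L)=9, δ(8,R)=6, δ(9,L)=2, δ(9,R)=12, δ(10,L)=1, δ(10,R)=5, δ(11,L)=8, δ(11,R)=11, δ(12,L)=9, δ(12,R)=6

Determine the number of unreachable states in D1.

No path from 6 leads to 4, 7, 11; the other 9 states are all reachable.

3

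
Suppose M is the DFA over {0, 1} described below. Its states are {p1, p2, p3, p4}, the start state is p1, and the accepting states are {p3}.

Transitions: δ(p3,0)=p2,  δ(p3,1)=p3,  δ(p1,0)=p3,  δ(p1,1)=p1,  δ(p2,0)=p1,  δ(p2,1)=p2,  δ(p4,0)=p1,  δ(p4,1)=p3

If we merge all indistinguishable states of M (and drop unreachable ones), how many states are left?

3

Reachable states from the start: {p1,p2,p3}. Unreachable: {p4} — drop them.
Initial partition by acceptance: {p3} | {p1,p2}.
On input 0, block {p1,p2} splits into {p1} and {p2}.
Stable partition: {p3} | {p1} | {p2} — 3 equivalence classes.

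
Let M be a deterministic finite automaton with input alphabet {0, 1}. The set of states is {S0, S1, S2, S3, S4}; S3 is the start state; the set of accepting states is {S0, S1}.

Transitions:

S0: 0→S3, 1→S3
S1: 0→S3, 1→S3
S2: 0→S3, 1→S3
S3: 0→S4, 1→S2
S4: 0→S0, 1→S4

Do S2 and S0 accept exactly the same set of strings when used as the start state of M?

Reachable states from the start: {S0,S2,S3,S4}. Unreachable: {S1} — drop them.
Start with accepting vs non-accepting: {S0} | {S2,S3,S4}.
Refine {S2,S3,S4} on symbol 0: members go to different blocks, giving {S2,S3} and {S4}.
Refine {S2,S3} on symbol 0: members go to different blocks, giving {S2} and {S3}.
The partition is now stable with 4 blocks: {S0} | {S2} | {S4} | {S3}.
S2 and S0 end up in different blocks, so they are distinguishable. For instance, the string 'ε' is accepted from only S0.

No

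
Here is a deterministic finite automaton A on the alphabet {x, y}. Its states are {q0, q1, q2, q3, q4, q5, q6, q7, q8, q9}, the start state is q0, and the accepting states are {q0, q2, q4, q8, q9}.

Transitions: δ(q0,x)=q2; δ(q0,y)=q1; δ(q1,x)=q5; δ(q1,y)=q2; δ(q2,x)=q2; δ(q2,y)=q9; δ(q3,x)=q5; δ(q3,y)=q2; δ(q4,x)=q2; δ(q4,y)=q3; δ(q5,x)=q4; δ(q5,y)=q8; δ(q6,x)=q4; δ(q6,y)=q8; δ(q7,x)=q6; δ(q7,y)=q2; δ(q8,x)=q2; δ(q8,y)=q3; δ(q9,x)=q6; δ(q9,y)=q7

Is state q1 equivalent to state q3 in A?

All states are reachable from the start state.
Start with accepting vs non-accepting: {q0,q2,q4,q8,q9} | {q1,q3,q5,q6,q7}.
Refine {q0,q2,q4,q8,q9} on symbol x: members go to different blocks, giving {q0,q2,q4,q8} and {q9}.
On input y, block {q0,q2,q4,q8} splits into {q0,q4,q8} and {q2}.
Split {q1,q3,q5,q6,q7} by δ(·,x) → {q1,q3,q7} and {q5,q6}.
Stable partition: {q0,q4,q8} | {q1,q3,q7} | {q9} | {q2} | {q5,q6} — 5 equivalence classes.
q1 and q3 lie in the same block of the stable partition, so they are equivalent — no string distinguishes them.

Yes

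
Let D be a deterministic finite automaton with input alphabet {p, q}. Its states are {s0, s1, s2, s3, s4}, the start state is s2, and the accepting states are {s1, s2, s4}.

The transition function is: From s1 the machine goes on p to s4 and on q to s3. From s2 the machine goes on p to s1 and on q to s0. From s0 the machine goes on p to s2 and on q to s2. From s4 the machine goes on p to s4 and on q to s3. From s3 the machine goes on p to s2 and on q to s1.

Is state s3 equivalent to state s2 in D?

No

All states are reachable from the start state.
P0 = {s1,s2,s4} | {s0,s3}.
No further refinement is possible. Final partition (2 blocks): {s1,s2,s4} | {s0,s3}.
s3 and s2 end up in different blocks, so they are distinguishable. For instance, the string 'ε' is accepted from only s2.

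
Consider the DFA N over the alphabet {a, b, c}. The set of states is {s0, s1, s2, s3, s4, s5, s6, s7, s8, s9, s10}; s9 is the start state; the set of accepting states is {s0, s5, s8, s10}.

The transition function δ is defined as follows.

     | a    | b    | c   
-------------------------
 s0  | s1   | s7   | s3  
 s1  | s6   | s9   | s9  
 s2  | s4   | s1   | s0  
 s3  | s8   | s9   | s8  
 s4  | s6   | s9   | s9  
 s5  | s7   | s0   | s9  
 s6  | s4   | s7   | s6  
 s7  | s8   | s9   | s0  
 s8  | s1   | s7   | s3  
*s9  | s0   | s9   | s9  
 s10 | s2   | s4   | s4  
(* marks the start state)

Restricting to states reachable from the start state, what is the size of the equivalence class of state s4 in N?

2

States {s2,s5,s10} cannot be reached from the start state, so discard them.
P0 = {s0,s8} | {s1,s3,s4,s6,s7,s9}.
Refine {s1,s3,s4,s6,s7,s9} on symbol a: members go to different blocks, giving {s1,s4,s6} and {s3,s7,s9}.
Split {s1,s4,s6} by δ(·,c) → {s1,s4} and {s6}.
Refine {s3,s7,s9} on symbol c: members go to different blocks, giving {s3,s7} and {s9}.
The partition is now stable with 5 blocks: {s0,s8} | {s1,s4} | {s3,s7} | {s6} | {s9}.
The equivalence class containing s4 is {s1,s4}, of size 2.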